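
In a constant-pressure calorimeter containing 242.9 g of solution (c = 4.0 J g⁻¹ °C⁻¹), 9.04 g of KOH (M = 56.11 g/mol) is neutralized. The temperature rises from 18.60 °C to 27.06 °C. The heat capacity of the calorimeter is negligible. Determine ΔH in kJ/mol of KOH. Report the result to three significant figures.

ΔH = -51.0 kJ/mol

|ΔT| = |27.06 − 18.60| = 8.46 °C
|q_surr| = (242.9 × 4.0) × 8.46 = 971.6 × 8.46 = 8220 J
n(KOH) = 9.04 / 56.11 = 0.1611 mol
Temperature rose, so q_rxn = −|q_surr| = -8.220 kJ
ΔH = q_rxn / n = -51.02 kJ/mol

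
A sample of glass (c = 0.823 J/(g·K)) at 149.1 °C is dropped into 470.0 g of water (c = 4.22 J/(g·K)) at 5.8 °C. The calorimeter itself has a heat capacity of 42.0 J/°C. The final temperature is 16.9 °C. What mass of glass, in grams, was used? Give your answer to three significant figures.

q_gained = (470.0 × 4.22 + 42.0) × (16.9 − 5.8) = 22480 J
q_lost = m × 0.823 × (149.1 − 16.9) = 108.8006 m
m = 22480 / 108.8006 = 207 g

m = 207 g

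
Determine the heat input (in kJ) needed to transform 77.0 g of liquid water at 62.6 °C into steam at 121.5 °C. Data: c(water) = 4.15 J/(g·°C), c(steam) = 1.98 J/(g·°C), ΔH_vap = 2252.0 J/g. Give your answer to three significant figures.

q1 (heat water 62.6→100.0 °C): 77.0 × 4.15 × 37.4 = 11951 J
q2 (vaporize at 100 °C): 77.0 × 2252.0 = 173404 J
q3 (heat steam 100.0→121.5 °C): 77.0 × 1.98 × 21.5 = 3278 J
Total: 11951 + 173404 + 3278 = 188633 J = 189 kJ

q = 189 kJ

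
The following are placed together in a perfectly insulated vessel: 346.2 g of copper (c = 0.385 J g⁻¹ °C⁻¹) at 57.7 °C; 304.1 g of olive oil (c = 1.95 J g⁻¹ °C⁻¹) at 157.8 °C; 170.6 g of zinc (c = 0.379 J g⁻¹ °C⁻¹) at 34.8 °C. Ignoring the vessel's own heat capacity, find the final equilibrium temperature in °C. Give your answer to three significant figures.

Σ mᵢcᵢ(T − Tᵢ) = 0  ⇒  T = Σ mᵢcᵢTᵢ / Σ mᵢcᵢ
Σ mᵢcᵢ = 346.2×0.385 + 304.1×1.95 + 170.6×0.379 = 790.9394
Σ mᵢcᵢTᵢ = 133.287×57.7 + 592.995×157.8 + 64.6574×34.8 = 103520
T = 103520 / 790.9394 = 130.9 °C

T_f = 131 °C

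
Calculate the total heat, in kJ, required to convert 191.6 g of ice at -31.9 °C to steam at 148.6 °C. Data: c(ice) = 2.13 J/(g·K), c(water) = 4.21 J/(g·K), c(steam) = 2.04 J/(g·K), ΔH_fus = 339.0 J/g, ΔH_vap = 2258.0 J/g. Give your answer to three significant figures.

q = 610 kJ

q1 (heat ice -31.9→0.0 °C): 191.6 × 2.13 × 31.9 = 13019 J
q2 (melt at 0 °C): 191.6 × 339.0 = 64952 J
q3 (heat water 0.0→100.0 °C): 191.6 × 4.21 × 100.0 = 80664 J
q4 (vaporize at 100 °C): 191.6 × 2258.0 = 432633 J
q5 (heat steam 100.0→148.6 °C): 191.6 × 2.04 × 48.6 = 18996 J
Total: 13019 + 64952 + 80664 + 432633 + 18996 = 610264 J = 610 kJ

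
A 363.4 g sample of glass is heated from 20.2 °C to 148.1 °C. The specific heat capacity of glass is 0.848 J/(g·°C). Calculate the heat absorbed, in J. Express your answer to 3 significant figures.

q = 39400 J

q = m c ΔT = 363.4 × 0.848 × (148.1 − 20.2)
q = 363.4 × 0.848 × 127.9 = 39410 J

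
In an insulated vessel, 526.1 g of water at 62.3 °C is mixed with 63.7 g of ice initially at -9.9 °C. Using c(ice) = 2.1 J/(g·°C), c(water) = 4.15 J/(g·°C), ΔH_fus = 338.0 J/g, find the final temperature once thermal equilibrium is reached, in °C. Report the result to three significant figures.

Heat to bring ice to 0 °C and melt it: q₁ = 63.7×2.1×9.9 + 63.7×338.0 = 22855 J
Heat the water can supply cooling to 0 °C: 526.1×4.15×62.3 = 136021 J > q₁, so all ice melts.
Energy balance: 526.1×4.15×(62.3 − T) = 22855 + 63.7×4.15×(T − 0)
2183.315(62.3 − T) = 22855 + 264.355 T
136021 − 22855 = 2447.670 T
T = 113166 / 2447.670 = 46.23 °C

T_f = 46.2 °C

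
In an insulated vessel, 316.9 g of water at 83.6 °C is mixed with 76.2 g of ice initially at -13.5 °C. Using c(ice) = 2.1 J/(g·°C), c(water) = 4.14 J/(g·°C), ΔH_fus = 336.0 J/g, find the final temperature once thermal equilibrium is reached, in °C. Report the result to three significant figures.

Heat to bring ice to 0 °C and melt it: q₁ = 76.2×2.1×13.5 + 76.2×336.0 = 27763 J
Heat the water can supply cooling to 0 °C: 316.9×4.14×83.6 = 109680 J > q₁, so all ice melts.
Energy balance: 316.9×4.14×(83.6 − T) = 27763 + 76.2×4.14×(T − 0)
1311.966(83.6 − T) = 27763 + 315.468 T
109680 − 27763 = 1627.434 T
T = 81917 / 1627.434 = 50.34 °C

T_f = 50.3 °C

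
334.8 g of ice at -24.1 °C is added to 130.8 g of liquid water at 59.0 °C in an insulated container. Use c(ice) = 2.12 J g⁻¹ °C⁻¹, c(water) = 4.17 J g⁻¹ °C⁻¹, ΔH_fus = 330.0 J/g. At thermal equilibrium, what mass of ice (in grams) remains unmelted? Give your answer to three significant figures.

Heat to warm all ice to 0 °C: 334.8×2.12×24.1 = 17106 J
Heat released by water cooling to 0 °C: 130.8×4.17×59.0 = 32181 J
32181 J < 17106 + 334.8×330.0 = 127590 J, so not all ice melts; final T = 0 °C.
Heat left for melting: 32181 − 17106 = 15075 J
Mass melted = 15075 / 330.0 = 45.68 g
Ice remaining = 334.8 − 45.68 = 289.12 g

m_ice remaining = 289 g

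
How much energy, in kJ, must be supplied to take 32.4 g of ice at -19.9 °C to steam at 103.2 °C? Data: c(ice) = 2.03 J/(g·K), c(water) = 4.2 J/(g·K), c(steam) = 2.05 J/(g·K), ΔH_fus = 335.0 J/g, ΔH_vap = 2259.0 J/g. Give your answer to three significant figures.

q = 99.2 kJ

q1 (heat ice -19.9→0.0 °C): 32.4 × 2.03 × 19.9 = 1309 J
q2 (melt at 0 °C): 32.4 × 335.0 = 10854 J
q3 (heat water 0.0→100.0 °C): 32.4 × 4.2 × 100.0 = 13608 J
q4 (vaporize at 100 °C): 32.4 × 2259.0 = 73192 J
q5 (heat steam 100.0→103.2 °C): 32.4 × 2.05 × 3.2 = 213 J
Total: 1309 + 10854 + 13608 + 73192 + 213 = 99176 J = 99.2 kJ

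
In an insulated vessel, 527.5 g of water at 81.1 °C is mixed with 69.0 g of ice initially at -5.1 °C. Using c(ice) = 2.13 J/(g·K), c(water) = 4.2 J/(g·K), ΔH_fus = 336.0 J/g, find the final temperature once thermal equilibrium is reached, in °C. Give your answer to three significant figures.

T_f = 62.2 °C

Heat to bring ice to 0 °C and melt it: q₁ = 69.0×2.13×5.1 + 69.0×336.0 = 23934 J
Heat the water can supply cooling to 0 °C: 527.5×4.2×81.1 = 179677 J > q₁, so all ice melts.
Energy balance: 527.5×4.2×(81.1 − T) = 23934 + 69.0×4.2×(T − 0)
2215.5(81.1 − T) = 23934 + 289.8 T
179677 − 23934 = 2505.3 T
T = 155743 / 2505.3 = 62.17 °C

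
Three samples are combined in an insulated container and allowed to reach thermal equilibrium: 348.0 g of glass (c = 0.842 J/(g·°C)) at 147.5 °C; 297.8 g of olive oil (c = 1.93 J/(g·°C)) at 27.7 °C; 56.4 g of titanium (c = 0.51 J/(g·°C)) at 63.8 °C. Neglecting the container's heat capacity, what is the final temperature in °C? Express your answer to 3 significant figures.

Σ mᵢcᵢ(T − Tᵢ) = 0  ⇒  T = Σ mᵢcᵢTᵢ / Σ mᵢcᵢ
Σ mᵢcᵢ = 348.0×0.842 + 297.8×1.93 + 56.4×0.51 = 896.534
Σ mᵢcᵢTᵢ = 293.016×147.5 + 574.754×27.7 + 28.764×63.8 = 60976
T = 60976 / 896.534 = 68.01 °C

T_f = 68.0 °C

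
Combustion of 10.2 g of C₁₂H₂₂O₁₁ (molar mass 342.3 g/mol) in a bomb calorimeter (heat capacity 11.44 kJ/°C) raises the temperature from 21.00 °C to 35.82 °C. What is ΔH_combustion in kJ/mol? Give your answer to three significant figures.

ΔH = -5690 kJ/mol

ΔT = 35.82 − 21.00 = 14.82 °C
q_cal = C_cal × ΔT = 11.44 × 14.82 = 169.5408 kJ
n = 10.2 / 342.3 = 0.02980 mol
q_rxn = −q_cal = -169.5408 kJ
ΔH = -169.5408 / 0.02980 = -5689 kJ/mol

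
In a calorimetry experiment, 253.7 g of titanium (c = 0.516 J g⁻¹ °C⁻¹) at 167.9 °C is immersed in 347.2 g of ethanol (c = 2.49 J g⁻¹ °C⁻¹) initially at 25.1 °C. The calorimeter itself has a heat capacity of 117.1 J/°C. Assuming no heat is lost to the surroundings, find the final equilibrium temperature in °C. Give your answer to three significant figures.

T_f = 41.9 °C

Heat lost by titanium = heat gained by ethanol + calorimeter.
(253.7)(0.516)(167.9 − T) = [(347.2)(2.49) + 117.1](T − 25.1)
130.9092 (167.9 − T) = 981.628 (T − 25.1)
21980 − 130.9092 T = 981.628 T − 24639
46619 = 1112.5372 T
T = 41.90 °C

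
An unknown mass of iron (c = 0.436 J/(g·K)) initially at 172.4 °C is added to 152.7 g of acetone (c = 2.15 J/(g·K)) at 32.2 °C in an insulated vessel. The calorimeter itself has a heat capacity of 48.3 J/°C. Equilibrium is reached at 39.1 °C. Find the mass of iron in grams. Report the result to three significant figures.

q_gained = (152.7 × 2.15 + 48.3) × (39.1 − 32.2) = 2599 J
q_lost = m × 0.436 × (172.4 − 39.1) = 58.1188 m
m = 2599 / 58.1188 = 44.7 g

m = 44.7 g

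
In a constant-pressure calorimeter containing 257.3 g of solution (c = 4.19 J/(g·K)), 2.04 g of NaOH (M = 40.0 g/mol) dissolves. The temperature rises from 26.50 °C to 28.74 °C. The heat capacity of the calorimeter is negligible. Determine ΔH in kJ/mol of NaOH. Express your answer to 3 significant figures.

|ΔT| = |28.74 − 26.50| = 2.24 °C
|q_surr| = (257.3 × 4.19) × 2.24 = 1078.087 × 2.24 = 2415 J
n(NaOH) = 2.04 / 40.0 = 0.05100 mol
Temperature rose, so q_rxn = −|q_surr| = -2.415 kJ
ΔH = q_rxn / n = -47.35 kJ/mol

ΔH = -47.4 kJ/mol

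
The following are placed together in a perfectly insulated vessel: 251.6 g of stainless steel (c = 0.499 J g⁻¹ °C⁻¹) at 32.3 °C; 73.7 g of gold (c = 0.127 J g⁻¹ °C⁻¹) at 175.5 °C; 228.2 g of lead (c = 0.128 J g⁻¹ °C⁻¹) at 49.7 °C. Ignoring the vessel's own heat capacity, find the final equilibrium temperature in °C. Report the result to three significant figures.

T_f = 43.6 °C

Σ mᵢcᵢ(T − Tᵢ) = 0  ⇒  T = Σ mᵢcᵢTᵢ / Σ mᵢcᵢ
Σ mᵢcᵢ = 251.6×0.499 + 73.7×0.127 + 228.2×0.128 = 164.1179
Σ mᵢcᵢTᵢ = 125.5484×32.3 + 9.3599×175.5 + 29.2096×49.7 = 7149.6
T = 7149.6 / 164.1179 = 43.56 °C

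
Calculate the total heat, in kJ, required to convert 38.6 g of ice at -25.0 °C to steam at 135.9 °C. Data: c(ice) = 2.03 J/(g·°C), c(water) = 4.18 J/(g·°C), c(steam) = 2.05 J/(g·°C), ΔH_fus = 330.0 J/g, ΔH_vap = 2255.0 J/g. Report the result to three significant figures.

q = 121 kJ

q1 (heat ice -25.0→0.0 °C): 38.6 × 2.03 × 25.0 = 1959 J
q2 (melt at 0 °C): 38.6 × 330.0 = 12738 J
q3 (heat water 0.0→100.0 °C): 38.6 × 4.18 × 100.0 = 16135 J
q4 (vaporize at 100 °C): 38.6 × 2255.0 = 87043 J
q5 (heat steam 100.0→135.9 °C): 38.6 × 2.05 × 35.9 = 2841 J
Total: 1959 + 12738 + 16135 + 87043 + 2841 = 120716 J = 121 kJ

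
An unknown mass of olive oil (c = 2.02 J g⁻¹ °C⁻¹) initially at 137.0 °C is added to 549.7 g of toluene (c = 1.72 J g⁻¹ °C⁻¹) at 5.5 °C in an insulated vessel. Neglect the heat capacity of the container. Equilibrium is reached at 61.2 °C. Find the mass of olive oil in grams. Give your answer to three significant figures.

m = 344 g

q_gained = (549.7 × 1.72) × (61.2 − 5.5) = 52660 J
q_lost = m × 2.02 × (137.0 − 61.2) = 153.116 m
m = 52660 / 153.116 = 344 g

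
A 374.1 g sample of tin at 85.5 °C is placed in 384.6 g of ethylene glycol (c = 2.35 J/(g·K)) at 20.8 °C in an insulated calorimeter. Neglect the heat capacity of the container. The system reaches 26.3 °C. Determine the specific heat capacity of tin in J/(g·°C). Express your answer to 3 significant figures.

q_gained = (384.6 × 2.35) × (26.3 − 20.8) = 4971 J
q_lost = 374.1 × c × (85.5 − 26.3) = 22146.72 c
Set equal: c = 4971 / 22146.72 = 0.224 J/(g·°C)

c = 0.224 J/(g·°C)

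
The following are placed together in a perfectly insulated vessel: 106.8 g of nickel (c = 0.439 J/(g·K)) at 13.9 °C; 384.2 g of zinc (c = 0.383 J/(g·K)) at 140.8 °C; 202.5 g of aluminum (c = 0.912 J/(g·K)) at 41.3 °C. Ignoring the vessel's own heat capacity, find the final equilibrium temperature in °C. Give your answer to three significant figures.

T_f = 76.6 °C

Σ mᵢcᵢ(T − Tᵢ) = 0  ⇒  T = Σ mᵢcᵢTᵢ / Σ mᵢcᵢ
Σ mᵢcᵢ = 106.8×0.439 + 384.2×0.383 + 202.5×0.912 = 378.7138
Σ mᵢcᵢTᵢ = 46.8852×13.9 + 147.1486×140.8 + 184.68×41.3 = 28998
T = 28998 / 378.7138 = 76.57 °C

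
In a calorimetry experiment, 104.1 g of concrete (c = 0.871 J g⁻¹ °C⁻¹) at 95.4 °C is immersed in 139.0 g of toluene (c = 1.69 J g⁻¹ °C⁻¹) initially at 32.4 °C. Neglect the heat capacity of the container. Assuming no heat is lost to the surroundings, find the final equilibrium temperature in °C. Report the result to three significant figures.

Heat lost by concrete = heat gained by toluene.
(104.1)(0.871)(95.4 − T) = (139.0)(1.69)(T − 32.4)
90.6711 (95.4 − T) = 234.91 (T − 32.4)
8650.0 − 90.6711 T = 234.91 T − 7611.1
16261.1 = 325.5811 T
T = 49.94 °C

T_f = 49.9 °C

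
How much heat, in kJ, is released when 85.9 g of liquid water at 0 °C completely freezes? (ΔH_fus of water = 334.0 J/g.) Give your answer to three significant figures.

q = 28.7 kJ

q = m × ΔH_fus = 85.9 × 334.0 = 28690 J = 28.7 kJ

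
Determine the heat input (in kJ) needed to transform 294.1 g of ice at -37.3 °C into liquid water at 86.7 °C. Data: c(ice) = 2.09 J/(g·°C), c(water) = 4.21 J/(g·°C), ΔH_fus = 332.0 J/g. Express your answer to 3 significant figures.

q1 (heat ice -37.3→0.0 °C): 294.1 × 2.09 × 37.3 = 22927 J
q2 (melt at 0 °C): 294.1 × 332.0 = 97641 J
q3 (heat water 0.0→86.7 °C): 294.1 × 4.21 × 86.7 = 107349 J
Total: 22927 + 97641 + 107349 = 227917 J = 228 kJ

q = 228 kJ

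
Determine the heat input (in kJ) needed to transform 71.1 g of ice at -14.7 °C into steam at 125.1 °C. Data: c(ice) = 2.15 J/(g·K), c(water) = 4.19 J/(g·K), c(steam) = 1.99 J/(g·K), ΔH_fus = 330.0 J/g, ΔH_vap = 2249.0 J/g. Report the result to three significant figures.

q = 219 kJ

q1 (heat ice -14.7→0.0 °C): 71.1 × 2.15 × 14.7 = 2247 J
q2 (melt at 0 °C): 71.1 × 330.0 = 23463 J
q3 (heat water 0.0→100.0 °C): 71.1 × 4.19 × 100.0 = 29791 J
q4 (vaporize at 100 °C): 71.1 × 2249.0 = 159904 J
q5 (heat steam 100.0→125.1 °C): 71.1 × 1.99 × 25.1 = 3551 J
Total: 2247 + 23463 + 29791 + 159904 + 3551 = 218956 J = 219 kJ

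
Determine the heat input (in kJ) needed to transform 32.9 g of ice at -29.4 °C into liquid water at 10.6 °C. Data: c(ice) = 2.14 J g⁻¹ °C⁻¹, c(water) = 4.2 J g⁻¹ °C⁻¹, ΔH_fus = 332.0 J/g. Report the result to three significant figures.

q = 14.5 kJ

q1 (heat ice -29.4→0.0 °C): 32.9 × 2.14 × 29.4 = 2070 J
q2 (melt at 0 °C): 32.9 × 332.0 = 10923 J
q3 (heat water 0.0→10.6 °C): 32.9 × 4.2 × 10.6 = 1465 J
Total: 2070 + 10923 + 1465 = 14458 J = 14.5 kJ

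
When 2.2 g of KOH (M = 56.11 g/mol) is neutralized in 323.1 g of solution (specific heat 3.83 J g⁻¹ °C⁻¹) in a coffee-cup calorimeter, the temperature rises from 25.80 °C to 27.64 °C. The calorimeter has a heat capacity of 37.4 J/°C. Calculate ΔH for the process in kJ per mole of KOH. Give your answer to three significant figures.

ΔH = -59.8 kJ/mol

|ΔT| = |27.64 − 25.80| = 1.84 °C
|q_surr| = (323.1 × 3.83 + 37.4) × 1.84 = 1274.873 × 1.84 = 2346 J
n(KOH) = 2.2 / 56.11 = 0.03921 mol
Temperature rose, so q_rxn = −|q_surr| = -2.346 kJ
ΔH = q_rxn / n = -59.83 kJ/mol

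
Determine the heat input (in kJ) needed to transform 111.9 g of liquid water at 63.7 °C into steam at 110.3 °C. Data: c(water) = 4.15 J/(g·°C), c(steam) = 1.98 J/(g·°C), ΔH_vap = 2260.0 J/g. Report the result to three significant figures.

q1 (heat water 63.7→100.0 °C): 111.9 × 4.15 × 36.3 = 16857 J
q2 (vaporize at 100 °C): 111.9 × 2260.0 = 252894 J
q3 (heat steam 100.0→110.3 °C): 111.9 × 1.98 × 10.3 = 2282 J
Total: 16857 + 252894 + 2282 = 272033 J = 272 kJ

q = 272 kJ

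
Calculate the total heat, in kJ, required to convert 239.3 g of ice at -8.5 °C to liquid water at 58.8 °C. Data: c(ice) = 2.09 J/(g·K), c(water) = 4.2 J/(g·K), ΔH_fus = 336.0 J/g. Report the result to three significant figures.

q = 144 kJ

q1 (heat ice -8.5→0.0 °C): 239.3 × 2.09 × 8.5 = 4251 J
q2 (melt at 0 °C): 239.3 × 336.0 = 80405 J
q3 (heat water 0.0→58.8 °C): 239.3 × 4.2 × 58.8 = 59098 J
Total: 4251 + 80405 + 59098 = 143754 J = 144 kJ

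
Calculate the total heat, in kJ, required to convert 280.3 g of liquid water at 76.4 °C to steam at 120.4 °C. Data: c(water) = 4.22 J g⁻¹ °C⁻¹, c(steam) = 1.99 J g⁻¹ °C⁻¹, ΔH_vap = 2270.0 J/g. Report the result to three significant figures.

q1 (heat water 76.4→100.0 °C): 280.3 × 4.22 × 23.6 = 27916 J
q2 (vaporize at 100 °C): 280.3 × 2270.0 = 636281 J
q3 (heat steam 100.0→120.4 °C): 280.3 × 1.99 × 20.4 = 11379 J
Total: 27916 + 636281 + 11379 = 675576 J = 676 kJ

q = 676 kJ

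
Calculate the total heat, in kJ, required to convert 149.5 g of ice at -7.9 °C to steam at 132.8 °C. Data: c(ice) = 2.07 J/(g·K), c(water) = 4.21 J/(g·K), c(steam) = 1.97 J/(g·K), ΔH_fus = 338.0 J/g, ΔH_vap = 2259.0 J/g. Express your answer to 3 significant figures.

q = 463 kJ

q1 (heat ice -7.9→0.0 °C): 149.5 × 2.07 × 7.9 = 2445 J
q2 (melt at 0 °C): 149.5 × 338.0 = 50531 J
q3 (heat water 0.0→100.0 °C): 149.5 × 4.21 × 100.0 = 62940 J
q4 (vaporize at 100 °C): 149.5 × 2259.0 = 337721 J
q5 (heat steam 100.0→132.8 °C): 149.5 × 1.97 × 32.8 = 9660 J
Total: 2445 + 50531 + 62940 + 337721 + 9660 = 463297 J = 463 kJ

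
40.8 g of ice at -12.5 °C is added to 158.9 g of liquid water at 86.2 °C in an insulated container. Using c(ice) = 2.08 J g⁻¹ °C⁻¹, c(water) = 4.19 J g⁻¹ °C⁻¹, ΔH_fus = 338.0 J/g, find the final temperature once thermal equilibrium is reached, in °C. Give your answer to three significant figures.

Heat to bring ice to 0 °C and melt it: q₁ = 40.8×2.08×12.5 + 40.8×338.0 = 14851 J
Heat the water can supply cooling to 0 °C: 158.9×4.19×86.2 = 57391.2 J > q₁, so all ice melts.
Energy balance: 158.9×4.19×(86.2 − T) = 14851 + 40.8×4.19×(T − 0)
665.791(86.2 − T) = 14851 + 170.952 T
57391.2 − 14851 = 836.743 T
T = 42540.2 / 836.743 = 50.84 °C

T_f = 50.8 °C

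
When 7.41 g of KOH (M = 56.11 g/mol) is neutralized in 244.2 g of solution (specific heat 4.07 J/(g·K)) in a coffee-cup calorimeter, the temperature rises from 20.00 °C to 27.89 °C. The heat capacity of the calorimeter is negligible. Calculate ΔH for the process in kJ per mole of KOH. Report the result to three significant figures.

ΔH = -59.4 kJ/mol

|ΔT| = |27.89 − 20.00| = 7.89 °C
|q_surr| = (244.2 × 4.07) × 7.89 = 993.894 × 7.89 = 7842 J
n(KOH) = 7.41 / 56.11 = 0.1321 mol
Temperature rose, so q_rxn = −|q_surr| = -7.842 kJ
ΔH = q_rxn / n = -59.36 kJ/mol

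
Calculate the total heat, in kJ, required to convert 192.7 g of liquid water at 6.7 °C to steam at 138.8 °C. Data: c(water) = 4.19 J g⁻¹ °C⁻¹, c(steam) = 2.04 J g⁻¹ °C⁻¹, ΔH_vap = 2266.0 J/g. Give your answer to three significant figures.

q1 (heat water 6.7→100.0 °C): 192.7 × 4.19 × 93.3 = 75332 J
q2 (vaporize at 100 °C): 192.7 × 2266.0 = 436658 J
q3 (heat steam 100.0→138.8 °C): 192.7 × 2.04 × 38.8 = 15253 J
Total: 75332 + 436658 + 15253 = 527243 J = 527 kJ

q = 527 kJ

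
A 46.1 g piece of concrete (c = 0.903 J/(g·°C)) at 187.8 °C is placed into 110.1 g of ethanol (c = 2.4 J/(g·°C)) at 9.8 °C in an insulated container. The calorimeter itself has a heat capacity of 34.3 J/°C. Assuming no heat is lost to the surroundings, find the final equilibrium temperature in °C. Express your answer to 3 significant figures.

Heat lost by concrete = heat gained by ethanol + calorimeter.
(46.1)(0.903)(187.8 − T) = [(110.1)(2.4) + 34.3](T − 9.8)
41.6283 (187.8 − T) = 298.54 (T − 9.8)
7817.8 − 41.6283 T = 298.54 T − 2925.7
10743.5 = 340.1683 T
T = 31.58 °C

T_f = 31.6 °C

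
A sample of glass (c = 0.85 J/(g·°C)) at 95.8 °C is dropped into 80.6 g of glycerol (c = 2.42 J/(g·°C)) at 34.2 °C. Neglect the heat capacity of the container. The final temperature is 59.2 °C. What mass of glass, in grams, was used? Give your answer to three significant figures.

m = 157 g

q_gained = (80.6 × 2.42) × (59.2 − 34.2) = 4876 J
q_lost = m × 0.85 × (95.8 − 59.2) = 31.11 m
m = 4876 / 31.11 = 157 g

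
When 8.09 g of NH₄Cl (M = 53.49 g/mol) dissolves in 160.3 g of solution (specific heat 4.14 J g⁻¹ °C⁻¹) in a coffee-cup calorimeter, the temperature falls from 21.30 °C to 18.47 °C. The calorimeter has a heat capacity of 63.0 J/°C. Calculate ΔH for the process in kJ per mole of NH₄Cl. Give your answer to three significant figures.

|ΔT| = |18.47 − 21.30| = 2.83 °C
|q_surr| = (160.3 × 4.14 + 63.0) × 2.83 = 726.642 × 2.83 = 2056 J
n(NH₄Cl) = 8.09 / 53.49 = 0.1512 mol
Temperature fell, so q_rxn = +|q_surr| = 2.056 kJ
ΔH = q_rxn / n = 13.60 kJ/mol

ΔH = 13.6 kJ/mol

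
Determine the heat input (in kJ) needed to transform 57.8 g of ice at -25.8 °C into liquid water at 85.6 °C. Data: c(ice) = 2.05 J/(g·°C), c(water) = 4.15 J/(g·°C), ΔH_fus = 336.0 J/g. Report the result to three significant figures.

q = 43.0 kJ

q1 (heat ice -25.8→0.0 °C): 57.8 × 2.05 × 25.8 = 3057 J
q2 (melt at 0 °C): 57.8 × 336.0 = 19421 J
q3 (heat water 0.0→85.6 °C): 57.8 × 4.15 × 85.6 = 20533 J
Total: 3057 + 19421 + 20533 = 43011 J = 43.0 kJ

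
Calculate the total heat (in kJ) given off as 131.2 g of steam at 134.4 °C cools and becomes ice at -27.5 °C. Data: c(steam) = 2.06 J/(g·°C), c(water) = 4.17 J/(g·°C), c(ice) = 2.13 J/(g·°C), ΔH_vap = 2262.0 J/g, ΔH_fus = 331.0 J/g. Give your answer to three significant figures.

q = 412 kJ

q1 (cool steam 134.4→100 °C): 131.2 × 2.06 × 34.4 = 9297 J
q2 (condense at 100 °C): 131.2 × 2262.0 = 296774 J
q3 (cool water 100→0 °C): 131.2 × 4.17 × 100.0 = 54710 J
q4 (freeze at 0 °C): 131.2 × 331.0 = 43427 J
q5 (cool ice 0→-27.5 °C): 131.2 × 2.13 × 27.5 = 7685 J
Total: 9297 + 296774 + 54710 + 43427 + 7685 = 411893 J = 412 kJ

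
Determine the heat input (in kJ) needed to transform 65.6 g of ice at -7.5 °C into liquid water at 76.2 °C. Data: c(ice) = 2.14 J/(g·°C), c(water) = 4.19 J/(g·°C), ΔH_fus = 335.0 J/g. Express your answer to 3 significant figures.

q = 44.0 kJ

q1 (heat ice -7.5→0.0 °C): 65.6 × 2.14 × 7.5 = 1053 J
q2 (melt at 0 °C): 65.6 × 335.0 = 21976 J
q3 (heat water 0.0→76.2 °C): 65.6 × 4.19 × 76.2 = 20945 J
Total: 1053 + 21976 + 20945 = 43974 J = 44.0 kJ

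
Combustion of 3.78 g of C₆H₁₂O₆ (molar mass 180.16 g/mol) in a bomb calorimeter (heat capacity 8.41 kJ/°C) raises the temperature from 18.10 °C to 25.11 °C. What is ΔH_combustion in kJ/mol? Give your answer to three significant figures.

ΔT = 25.11 − 18.10 = 7.01 °C
q_cal = C_cal × ΔT = 8.41 × 7.01 = 58.9541 kJ
n = 3.78 / 180.16 = 0.02098 mol
q_rxn = −q_cal = -58.9541 kJ
ΔH = -58.9541 / 0.02098 = -2810 kJ/mol

ΔH = -2810 kJ/mol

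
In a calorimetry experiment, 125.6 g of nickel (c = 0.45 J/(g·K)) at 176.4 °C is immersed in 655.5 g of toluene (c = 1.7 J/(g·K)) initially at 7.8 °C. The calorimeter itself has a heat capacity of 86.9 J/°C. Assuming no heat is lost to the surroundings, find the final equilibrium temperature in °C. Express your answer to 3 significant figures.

Heat lost by nickel = heat gained by toluene + calorimeter.
(125.6)(0.45)(176.4 − T) = [(655.5)(1.7) + 86.9](T − 7.8)
56.52 (176.4 − T) = 1201.25 (T − 7.8)
9970.1 − 56.52 T = 1201.25 T − 9369.8
19339.9 = 1257.77 T
T = 15.38 °C

T_f = 15.4 °C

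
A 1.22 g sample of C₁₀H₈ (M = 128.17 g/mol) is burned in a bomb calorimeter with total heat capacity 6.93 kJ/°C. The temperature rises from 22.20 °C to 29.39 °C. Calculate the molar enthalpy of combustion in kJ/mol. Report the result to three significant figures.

ΔH = -5230 kJ/mol

ΔT = 29.39 − 22.20 = 7.19 °C
q_cal = C_cal × ΔT = 6.93 × 7.19 = 49.8267 kJ
n = 1.22 / 128.17 = 0.009519 mol
q_rxn = −q_cal = -49.8267 kJ
ΔH = -49.8267 / 0.009519 = -5234 kJ/mol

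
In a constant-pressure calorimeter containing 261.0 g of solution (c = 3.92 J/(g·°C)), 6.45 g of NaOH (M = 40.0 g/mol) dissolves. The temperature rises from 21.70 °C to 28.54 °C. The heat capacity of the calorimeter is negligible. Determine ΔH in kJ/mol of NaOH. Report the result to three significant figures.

ΔH = -43.4 kJ/mol

|ΔT| = |28.54 − 21.70| = 6.84 °C
|q_surr| = (261.0 × 3.92) × 6.84 = 1023.12 × 6.84 = 6998 J
n(NaOH) = 6.45 / 40.0 = 0.1613 mol
Temperature rose, so q_rxn = −|q_surr| = -6.998 kJ
ΔH = q_rxn / n = -43.38 kJ/mol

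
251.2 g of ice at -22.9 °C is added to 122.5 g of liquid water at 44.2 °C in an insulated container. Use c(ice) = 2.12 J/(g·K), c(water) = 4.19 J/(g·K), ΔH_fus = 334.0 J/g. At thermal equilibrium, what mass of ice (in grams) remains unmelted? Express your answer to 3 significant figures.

Heat to warm all ice to 0 °C: 251.2×2.12×22.9 = 12195 J
Heat released by water cooling to 0 °C: 122.5×4.19×44.2 = 22687 J
22687 J < 12195 + 251.2×334.0 = 96095.8 J, so not all ice melts; final T = 0 °C.
Heat left for melting: 22687 − 12195 = 10492 J
Mass melted = 10492 / 334.0 = 31.41 g
Ice remaining = 251.2 − 31.41 = 219.79 g

m_ice remaining = 220 g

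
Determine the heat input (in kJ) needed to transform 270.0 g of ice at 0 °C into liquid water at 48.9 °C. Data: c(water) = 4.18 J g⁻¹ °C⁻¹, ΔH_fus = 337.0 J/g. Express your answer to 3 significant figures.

q1 (melt at 0 °C): 270.0 × 337.0 = 90990 J
q2 (heat water 0.0→48.9 °C): 270.0 × 4.18 × 48.9 = 55189 J
Total: 90990 + 55189 = 146179 J = 146 kJ

q = 146 kJ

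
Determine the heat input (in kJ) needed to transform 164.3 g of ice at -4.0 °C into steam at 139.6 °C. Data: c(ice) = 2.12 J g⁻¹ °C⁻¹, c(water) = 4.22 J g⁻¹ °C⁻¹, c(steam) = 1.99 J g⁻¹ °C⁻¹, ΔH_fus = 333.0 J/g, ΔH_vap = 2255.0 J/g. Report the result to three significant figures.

q1 (heat ice -4.0→0.0 °C): 164.3 × 2.12 × 4.0 = 1393 J
q2 (melt at 0 °C): 164.3 × 333.0 = 54712 J
q3 (heat water 0.0→100.0 °C): 164.3 × 4.22 × 100.0 = 69335 J
q4 (vaporize at 100 °C): 164.3 × 2255.0 = 370497 J
q5 (heat steam 100.0→139.6 °C): 164.3 × 1.99 × 39.6 = 12947 J
Total: 1393 + 54712 + 69335 + 370497 + 12947 = 508884 J = 509 kJ

q = 509 kJ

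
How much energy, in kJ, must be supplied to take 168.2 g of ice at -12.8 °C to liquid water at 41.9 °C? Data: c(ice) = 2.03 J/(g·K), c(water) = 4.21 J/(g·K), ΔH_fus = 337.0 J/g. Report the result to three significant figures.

q1 (heat ice -12.8→0.0 °C): 168.2 × 2.03 × 12.8 = 4371 J
q2 (melt at 0 °C): 168.2 × 337.0 = 56683 J
q3 (heat water 0.0→41.9 °C): 168.2 × 4.21 × 41.9 = 29670 J
Total: 4371 + 56683 + 29670 = 90724 J = 90.7 kJ

q = 90.7 kJ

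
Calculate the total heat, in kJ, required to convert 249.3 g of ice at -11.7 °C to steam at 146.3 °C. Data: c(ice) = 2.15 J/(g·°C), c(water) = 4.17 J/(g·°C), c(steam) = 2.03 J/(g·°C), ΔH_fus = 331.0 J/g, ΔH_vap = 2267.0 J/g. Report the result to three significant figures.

q = 781 kJ

q1 (heat ice -11.7→0.0 °C): 249.3 × 2.15 × 11.7 = 6271 J
q2 (melt at 0 °C): 249.3 × 331.0 = 82518 J
q3 (heat water 0.0→100.0 °C): 249.3 × 4.17 × 100.0 = 103958 J
q4 (vaporize at 100 °C): 249.3 × 2267.0 = 565163 J
q5 (heat steam 100.0→146.3 °C): 249.3 × 2.03 × 46.3 = 23431 J
Total: 6271 + 82518 + 103958 + 565163 + 23431 = 781341 J = 781 kJ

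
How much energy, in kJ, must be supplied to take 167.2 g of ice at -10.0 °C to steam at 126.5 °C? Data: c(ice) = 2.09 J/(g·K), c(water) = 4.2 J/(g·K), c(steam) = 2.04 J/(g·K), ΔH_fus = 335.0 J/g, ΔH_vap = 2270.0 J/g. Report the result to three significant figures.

q1 (heat ice -10.0→0.0 °C): 167.2 × 2.09 × 10.0 = 3494 J
q2 (melt at 0 °C): 167.2 × 335.0 = 56012 J
q3 (heat water 0.0→100.0 °C): 167.2 × 4.2 × 100.0 = 70224 J
q4 (vaporize at 100 °C): 167.2 × 2270.0 = 379544 J
q5 (heat steam 100.0→126.5 °C): 167.2 × 2.04 × 26.5 = 9039 J
Total: 3494 + 56012 + 70224 + 379544 + 9039 = 518313 J = 518 kJ

q = 518 kJ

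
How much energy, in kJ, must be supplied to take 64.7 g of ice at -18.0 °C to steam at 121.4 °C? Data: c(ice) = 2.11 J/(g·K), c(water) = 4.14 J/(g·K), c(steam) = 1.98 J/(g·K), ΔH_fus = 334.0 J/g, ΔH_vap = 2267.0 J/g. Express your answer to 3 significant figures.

q1 (heat ice -18.0→0.0 °C): 64.7 × 2.11 × 18.0 = 2457 J
q2 (melt at 0 °C): 64.7 × 334.0 = 21610 J
q3 (heat water 0.0→100.0 °C): 64.7 × 4.14 × 100.0 = 26786 J
q4 (vaporize at 100 °C): 64.7 × 2267.0 = 146675 J
q5 (heat steam 100.0→121.4 °C): 64.7 × 1.98 × 21.4 = 2741 J
Total: 2457 + 21610 + 26786 + 146675 + 2741 = 200269 J = 200 kJ

q = 200 kJ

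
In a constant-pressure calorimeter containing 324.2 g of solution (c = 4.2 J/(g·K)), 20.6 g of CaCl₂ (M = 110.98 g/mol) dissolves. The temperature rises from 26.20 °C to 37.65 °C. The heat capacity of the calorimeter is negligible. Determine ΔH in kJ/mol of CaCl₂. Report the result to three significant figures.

|ΔT| = |37.65 − 26.20| = 11.45 °C
|q_surr| = (324.2 × 4.2) × 11.45 = 1361.64 × 11.45 = 15590 J
n(CaCl₂) = 20.6 / 110.98 = 0.1856 mol
Temperature rose, so q_rxn = −|q_surr| = -15.59 kJ
ΔH = q_rxn / n = -84.00 kJ/mol

ΔH = -84.0 kJ/mol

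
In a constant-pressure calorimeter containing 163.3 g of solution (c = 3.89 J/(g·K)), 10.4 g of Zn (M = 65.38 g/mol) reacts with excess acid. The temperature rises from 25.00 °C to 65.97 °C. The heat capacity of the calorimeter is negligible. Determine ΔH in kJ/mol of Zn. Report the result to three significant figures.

|ΔT| = |65.97 − 25.00| = 40.97 °C
|q_surr| = (163.3 × 3.89) × 40.97 = 635.237 × 40.97 = 26030 J
n(Zn) = 10.4 / 65.38 = 0.1591 mol
Temperature rose, so q_rxn = −|q_surr| = -26.03 kJ
ΔH = q_rxn / n = -163.6 kJ/mol

ΔH = -164 kJ/mol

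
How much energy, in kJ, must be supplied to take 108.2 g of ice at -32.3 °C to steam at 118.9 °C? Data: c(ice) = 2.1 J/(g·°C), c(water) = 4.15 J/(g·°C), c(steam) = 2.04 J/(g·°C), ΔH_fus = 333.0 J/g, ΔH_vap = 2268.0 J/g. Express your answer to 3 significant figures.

q = 338 kJ

q1 (heat ice -32.3→0.0 °C): 108.2 × 2.1 × 32.3 = 7339 J
q2 (melt at 0 °C): 108.2 × 333.0 = 36031 J
q3 (heat water 0.0→100.0 °C): 108.2 × 4.15 × 100.0 = 44903 J
q4 (vaporize at 100 °C): 108.2 × 2268.0 = 245398 J
q5 (heat steam 100.0→118.9 °C): 108.2 × 2.04 × 18.9 = 4172 J
Total: 7339 + 36031 + 44903 + 245398 + 4172 = 337843 J = 338 kJ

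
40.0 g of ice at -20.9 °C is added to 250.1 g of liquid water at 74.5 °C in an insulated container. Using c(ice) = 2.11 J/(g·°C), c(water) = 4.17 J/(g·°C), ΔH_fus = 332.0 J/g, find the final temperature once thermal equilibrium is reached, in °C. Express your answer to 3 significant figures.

Heat to bring ice to 0 °C and melt it: q₁ = 40.0×2.11×20.9 + 40.0×332.0 = 15044 J
Heat the water can supply cooling to 0 °C: 250.1×4.17×74.5 = 77697.3 J > q₁, so all ice melts.
Energy balance: 250.1×4.17×(74.5 − T) = 15044 + 40.0×4.17×(T − 0)
1042.917(74.5 − T) = 15044 + 166.8 T
77697.3 − 15044 = 1209.717 T
T = 62653.3 / 1209.717 = 51.79 °C

T_f = 51.8 °C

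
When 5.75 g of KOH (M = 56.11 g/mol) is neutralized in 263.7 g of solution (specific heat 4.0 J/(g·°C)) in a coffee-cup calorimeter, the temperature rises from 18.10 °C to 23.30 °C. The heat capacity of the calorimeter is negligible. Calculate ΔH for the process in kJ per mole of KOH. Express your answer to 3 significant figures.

|ΔT| = |23.30 − 18.10| = 5.20 °C
|q_surr| = (263.7 × 4.0) × 5.20 = 1054.8 × 5.20 = 5485 J
n(KOH) = 5.75 / 56.11 = 0.1025 mol
Temperature rose, so q_rxn = −|q_surr| = -5.485 kJ
ΔH = q_rxn / n = -53.51 kJ/mol

ΔH = -53.5 kJ/mol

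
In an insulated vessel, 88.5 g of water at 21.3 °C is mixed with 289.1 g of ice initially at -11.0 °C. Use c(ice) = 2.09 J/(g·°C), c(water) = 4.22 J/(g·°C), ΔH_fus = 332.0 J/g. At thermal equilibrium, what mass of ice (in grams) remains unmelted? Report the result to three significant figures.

m_ice remaining = 285 g

Heat to warm all ice to 0 °C: 289.1×2.09×11.0 = 6646.4 J
Heat released by water cooling to 0 °C: 88.5×4.22×21.3 = 7954.9 J
7954.9 J < 6646.4 + 289.1×332.0 = 102627.6 J, so not all ice melts; final T = 0 °C.
Heat left for melting: 7954.9 − 6646.4 = 1308.5 J
Mass melted = 1308.5 / 332.0 = 3.941 g
Ice remaining = 289.1 − 3.941 = 285.159 g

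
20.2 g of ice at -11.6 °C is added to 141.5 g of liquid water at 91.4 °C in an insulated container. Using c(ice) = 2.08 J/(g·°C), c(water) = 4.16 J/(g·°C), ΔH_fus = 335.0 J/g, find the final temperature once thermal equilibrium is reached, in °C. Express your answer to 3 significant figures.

T_f = 69.2 °C

Heat to bring ice to 0 °C and melt it: q₁ = 20.2×2.08×11.6 + 20.2×335.0 = 7254.4 J
Heat the water can supply cooling to 0 °C: 141.5×4.16×91.4 = 53801.7 J > q₁, so all ice melts.
Energy balance: 141.5×4.16×(91.4 − T) = 7254.4 + 20.2×4.16×(T − 0)
588.64(91.4 − T) = 7254.4 + 84.032 T
53801.7 − 7254.4 = 672.672 T
T = 46547.3 / 672.672 = 69.20 °C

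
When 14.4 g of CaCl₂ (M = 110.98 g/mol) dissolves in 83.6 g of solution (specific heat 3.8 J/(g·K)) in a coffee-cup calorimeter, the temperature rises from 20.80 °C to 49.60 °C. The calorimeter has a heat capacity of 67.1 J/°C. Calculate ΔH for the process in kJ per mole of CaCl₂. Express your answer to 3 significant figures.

|ΔT| = |49.60 − 20.80| = 28.80 °C
|q_surr| = (83.6 × 3.8 + 67.1) × 28.80 = 384.78 × 28.80 = 11080 J
n(CaCl₂) = 14.4 / 110.98 = 0.1298 mol
Temperature rose, so q_rxn = −|q_surr| = -11.08 kJ
ΔH = q_rxn / n = -85.36 kJ/mol

ΔH = -85.4 kJ/mol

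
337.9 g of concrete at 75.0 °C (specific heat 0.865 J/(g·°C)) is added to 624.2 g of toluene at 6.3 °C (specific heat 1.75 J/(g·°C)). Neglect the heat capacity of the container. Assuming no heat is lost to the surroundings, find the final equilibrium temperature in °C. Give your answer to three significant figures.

T_f = 20.8 °C

Heat lost by concrete = heat gained by toluene.
(337.9)(0.865)(75.0 − T) = (624.2)(1.75)(T − 6.3)
292.2835 (75.0 − T) = 1092.35 (T − 6.3)
21921 − 292.2835 T = 1092.35 T − 6881.8
28802.8 = 1384.6335 T
T = 20.80 °C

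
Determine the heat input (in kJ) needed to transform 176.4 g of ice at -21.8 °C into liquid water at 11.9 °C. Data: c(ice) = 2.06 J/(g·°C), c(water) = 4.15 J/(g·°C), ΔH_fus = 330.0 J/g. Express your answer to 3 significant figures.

q1 (heat ice -21.8→0.0 °C): 176.4 × 2.06 × 21.8 = 7922 J
q2 (melt at 0 °C): 176.4 × 330.0 = 58212 J
q3 (heat water 0.0→11.9 °C): 176.4 × 4.15 × 11.9 = 8712 J
Total: 7922 + 58212 + 8712 = 74846 J = 74.8 kJ

q = 74.8 kJ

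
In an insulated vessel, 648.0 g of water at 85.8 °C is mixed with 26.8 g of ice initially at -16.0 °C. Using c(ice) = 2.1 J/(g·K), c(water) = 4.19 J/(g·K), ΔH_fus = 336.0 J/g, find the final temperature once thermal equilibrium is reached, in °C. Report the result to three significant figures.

T_f = 78.9 °C

Heat to bring ice to 0 °C and melt it: q₁ = 26.8×2.1×16.0 + 26.8×336.0 = 9905.3 J
Heat the water can supply cooling to 0 °C: 648.0×4.19×85.8 = 232957 J > q₁, so all ice melts.
Energy balance: 648.0×4.19×(85.8 − T) = 9905.3 + 26.8×4.19×(T − 0)
2715.12(85.8 − T) = 9905.3 + 112.292 T
232957 − 9905.3 = 2827.412 T
T = 223051.7 / 2827.412 = 78.89 °C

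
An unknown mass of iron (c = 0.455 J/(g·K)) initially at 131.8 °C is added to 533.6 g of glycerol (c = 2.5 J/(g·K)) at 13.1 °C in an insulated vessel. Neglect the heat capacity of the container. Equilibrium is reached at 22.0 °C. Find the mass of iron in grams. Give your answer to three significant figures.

m = 238 g

q_gained = (533.6 × 2.5) × (22.0 − 13.1) = 11870 J
q_lost = m × 0.455 × (131.8 − 22.0) = 49.959 m
m = 11870 / 49.959 = 238 g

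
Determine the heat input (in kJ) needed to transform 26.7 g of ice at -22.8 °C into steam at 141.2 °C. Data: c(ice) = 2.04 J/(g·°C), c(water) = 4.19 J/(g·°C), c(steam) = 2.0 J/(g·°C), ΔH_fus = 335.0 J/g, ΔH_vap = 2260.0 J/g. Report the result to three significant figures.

q = 83.9 kJ

q1 (heat ice -22.8→0.0 °C): 26.7 × 2.04 × 22.8 = 1242 J
q2 (melt at 0 °C): 26.7 × 335.0 = 8945 J
q3 (heat water 0.0→100.0 °C): 26.7 × 4.19 × 100.0 = 11187 J
q4 (vaporize at 100 °C): 26.7 × 2260.0 = 60342 J
q5 (heat steam 100.0→141.2 °C): 26.7 × 2.0 × 41.2 = 2200 J
Total: 1242 + 8945 + 11187 + 60342 + 2200 = 83916 J = 83.9 kJ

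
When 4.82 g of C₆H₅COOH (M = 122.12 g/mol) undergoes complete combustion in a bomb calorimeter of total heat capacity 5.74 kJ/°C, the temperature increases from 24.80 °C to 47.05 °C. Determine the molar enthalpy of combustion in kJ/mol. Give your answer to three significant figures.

ΔH = -3240 kJ/mol

ΔT = 47.05 − 24.80 = 22.25 °C
q_cal = C_cal × ΔT = 5.74 × 22.25 = 127.715 kJ
n = 4.82 / 122.12 = 0.03947 mol
q_rxn = −q_cal = -127.715 kJ
ΔH = -127.715 / 0.03947 = -3236 kJ/mol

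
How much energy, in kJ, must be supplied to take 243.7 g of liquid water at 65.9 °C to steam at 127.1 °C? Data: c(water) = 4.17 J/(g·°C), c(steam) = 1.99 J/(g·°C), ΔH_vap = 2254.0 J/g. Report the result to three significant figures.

q = 597 kJ

q1 (heat water 65.9→100.0 °C): 243.7 × 4.17 × 34.1 = 34653 J
q2 (vaporize at 100 °C): 243.7 × 2254.0 = 549300 J
q3 (heat steam 100.0→127.1 °C): 243.7 × 1.99 × 27.1 = 13142 J
Total: 34653 + 549300 + 13142 = 597095 J = 597 kJ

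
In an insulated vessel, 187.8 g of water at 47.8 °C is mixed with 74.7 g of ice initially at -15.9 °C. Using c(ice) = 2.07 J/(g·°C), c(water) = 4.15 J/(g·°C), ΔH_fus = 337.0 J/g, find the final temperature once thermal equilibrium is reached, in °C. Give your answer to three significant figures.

Heat to bring ice to 0 °C and melt it: q₁ = 74.7×2.07×15.9 + 74.7×337.0 = 27633 J
Heat the water can supply cooling to 0 °C: 187.8×4.15×47.8 = 37253.9 J > q₁, so all ice melts.
Energy balance: 187.8×4.15×(47.8 − T) = 27633 + 74.7×4.15×(T − 0)
779.37(47.8 − T) = 27633 + 310.005 T
37253.9 − 27633 = 1089.375 T
T = 9620.9 / 1089.375 = 8.832 °C

T_f = 8.83 °C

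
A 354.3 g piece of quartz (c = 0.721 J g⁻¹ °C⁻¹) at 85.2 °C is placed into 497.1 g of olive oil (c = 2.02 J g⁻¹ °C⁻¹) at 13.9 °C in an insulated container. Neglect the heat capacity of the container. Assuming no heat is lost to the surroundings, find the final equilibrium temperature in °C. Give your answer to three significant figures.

Heat lost by quartz = heat gained by olive oil.
(354.3)(0.721)(85.2 − T) = (497.1)(2.02)(T − 13.9)
255.4503 (85.2 − T) = 1004.142 (T − 13.9)
21764 − 255.4503 T = 1004.142 T − 13958
35722 = 1259.5923 T
T = 28.36 °C

T_f = 28.4 °C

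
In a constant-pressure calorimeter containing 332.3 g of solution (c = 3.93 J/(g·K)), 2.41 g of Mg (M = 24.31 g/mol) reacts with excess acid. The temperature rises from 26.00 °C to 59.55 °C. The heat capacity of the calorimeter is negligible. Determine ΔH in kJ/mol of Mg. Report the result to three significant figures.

|ΔT| = |59.55 − 26.00| = 33.55 °C
|q_surr| = (332.3 × 3.93) × 33.55 = 1305.939 × 33.55 = 43810 J
n(Mg) = 2.41 / 24.31 = 0.09914 mol
Temperature rose, so q_rxn = −|q_surr| = -43.81 kJ
ΔH = q_rxn / n = -441.9 kJ/mol

ΔH = -442 kJ/mol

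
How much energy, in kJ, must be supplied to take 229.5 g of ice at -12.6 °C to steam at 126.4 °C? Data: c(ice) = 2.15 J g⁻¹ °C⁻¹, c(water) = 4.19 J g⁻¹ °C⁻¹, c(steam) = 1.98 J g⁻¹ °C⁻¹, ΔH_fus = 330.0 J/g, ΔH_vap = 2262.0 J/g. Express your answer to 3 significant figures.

q1 (heat ice -12.6→0.0 °C): 229.5 × 2.15 × 12.6 = 6217 J
q2 (melt at 0 °C): 229.5 × 330.0 = 75735 J
q3 (heat water 0.0→100.0 °C): 229.5 × 4.19 × 100.0 = 96161 J
q4 (vaporize at 100 °C): 229.5 × 2262.0 = 519129 J
q5 (heat steam 100.0→126.4 °C): 229.5 × 1.98 × 26.4 = 11996 J
Total: 6217 + 75735 + 96161 + 519129 + 11996 = 709238 J = 709 kJ

q = 709 kJ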